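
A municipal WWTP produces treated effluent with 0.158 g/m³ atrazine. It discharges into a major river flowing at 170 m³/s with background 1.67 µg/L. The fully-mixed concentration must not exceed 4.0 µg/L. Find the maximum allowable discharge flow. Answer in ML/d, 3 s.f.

222 ML/d

1.67 µg/L = 0.00167 mg/L.
4.0 µg/L = 0.004 mg/L.
Mass balance at complete mixing: C_std·(Q_w + Q_r) = Q_w·C_e + Q_r·C_b.
Rearranging, Q_w = Q_r·(C_std − C_b)/(C_e − C_std) = 170·(0.004 − 0.00167) / (0.158 − 0.004) = 2.572 m³/s.
= 222.2 ML/d.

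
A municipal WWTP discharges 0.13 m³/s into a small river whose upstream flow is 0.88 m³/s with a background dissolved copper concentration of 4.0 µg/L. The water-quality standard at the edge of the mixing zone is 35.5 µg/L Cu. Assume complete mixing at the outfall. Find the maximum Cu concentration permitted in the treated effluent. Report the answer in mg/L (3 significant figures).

4.0 µg/L = 0.004 mg/L.
35.5 µg/L = 0.0355 mg/L.
Mass balance: 0.0355·1.01 = 0.13·Cₑ + 0.88·0.004.
Cₑ = (0.03586 − 0.00352) / 0.13 = 0.2487 mg/L.

0.249 mg/L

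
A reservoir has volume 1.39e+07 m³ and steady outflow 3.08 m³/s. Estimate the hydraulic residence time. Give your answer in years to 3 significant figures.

Q = 3.08 m³/s × 3.156e+07 s/yr = 9.72e+07 m³/yr.
Hydraulic residence time τ = V/Q = 1.39e+07/9.72e+07 = 0.143 yr.

0.143 yr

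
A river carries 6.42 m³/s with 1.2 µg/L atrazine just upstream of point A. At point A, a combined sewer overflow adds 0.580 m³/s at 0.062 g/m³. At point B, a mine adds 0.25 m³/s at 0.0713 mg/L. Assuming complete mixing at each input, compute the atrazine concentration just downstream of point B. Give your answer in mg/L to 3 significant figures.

0.00848 mg/L

1.2 µg/L = 0.0012 mg/L.
After input A: C = (6.42·0.0012 + 0.58·0.062) / 7 = 0.006238 mg/L.
After input B: C = (7·0.006238 + 0.25·0.0713) / 7.25 = 0.008481 mg/L.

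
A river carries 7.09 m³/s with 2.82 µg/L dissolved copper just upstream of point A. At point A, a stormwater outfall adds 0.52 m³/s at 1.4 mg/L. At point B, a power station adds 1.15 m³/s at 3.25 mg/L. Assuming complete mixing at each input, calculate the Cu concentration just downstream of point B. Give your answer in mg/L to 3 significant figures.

0.512 mg/L

2.82 µg/L = 0.00282 mg/L.
After input A: C = (7.09·0.00282 + 0.52·1.4) / 7.61 = 0.09829 mg/L.
After input B: C = (7.61·0.09829 + 1.15·3.25) / 8.76 = 0.512 mg/L.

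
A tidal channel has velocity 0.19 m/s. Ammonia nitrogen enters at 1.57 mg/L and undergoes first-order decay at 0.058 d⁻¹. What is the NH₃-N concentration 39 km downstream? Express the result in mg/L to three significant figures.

1.37 mg/L

Travel time t = 39 km / 0.19 m/s = 3.9e+04/0.19 = 2.053e+05 s = 2.376 d.
First-order decay: C = 1.57·exp(−0.058·2.376) = 1.57·0.8713 = 1.368 mg/L.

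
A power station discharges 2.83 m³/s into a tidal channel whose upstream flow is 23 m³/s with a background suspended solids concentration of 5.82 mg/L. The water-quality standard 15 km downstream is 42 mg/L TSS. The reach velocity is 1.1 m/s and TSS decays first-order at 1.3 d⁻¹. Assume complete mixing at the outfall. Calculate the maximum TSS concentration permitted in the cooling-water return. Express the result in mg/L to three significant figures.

Travel time to the compliance point: t = 1.5e+04/1.1 = 1.364e+04 s = 0.1578 d; decay factor exp(−1.3·0.1578) = 0.8145.
So the concentration just after mixing may be at most 42/0.8145 = 51.57 mg/L.
Mass balance: 51.57·25.83 = 2.83·Cₑ + 23·5.82.
Cₑ = (1332 − 133.9) / 2.83 = 423.3 mg/L.

423 mg/L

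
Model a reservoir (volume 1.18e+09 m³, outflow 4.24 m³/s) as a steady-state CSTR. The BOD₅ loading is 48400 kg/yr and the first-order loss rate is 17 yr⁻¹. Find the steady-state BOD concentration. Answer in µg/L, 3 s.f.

2.40 µg/L

Outflow Q = 4.24 m³/s × 3.156e+07 s/yr = 1.338e+08 m³/yr.
Steady-state CSTR mass balance: W = Q·C + k·V·C, so C = W/(Q + kV).
Q + kV = 1.338e+08 + 17·1.18e+09 = 2.019e+10 m³/yr.
C = 48400/2.019e+10 = 2.397e-06 kg/m³ = 0.002397 mg/L = 2.397 µg/L.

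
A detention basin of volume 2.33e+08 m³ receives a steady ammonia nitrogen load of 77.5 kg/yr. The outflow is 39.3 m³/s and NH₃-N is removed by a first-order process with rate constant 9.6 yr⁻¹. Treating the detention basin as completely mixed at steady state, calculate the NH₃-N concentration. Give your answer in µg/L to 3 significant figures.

Outflow Q = 39.3 m³/s × 3.156e+07 s/yr = 1.24e+09 m³/yr.
Steady-state CSTR mass balance: W = Q·C + k·V·C, so C = W/(Q + kV).
Q + kV = 1.24e+09 + 9.6·2.33e+08 = 3.477e+09 m³/yr.
C = 77.5/3.477e+09 = 2.229e-08 kg/m³ = 2.229e-05 mg/L = 0.02229 µg/L.

0.0223 µg/L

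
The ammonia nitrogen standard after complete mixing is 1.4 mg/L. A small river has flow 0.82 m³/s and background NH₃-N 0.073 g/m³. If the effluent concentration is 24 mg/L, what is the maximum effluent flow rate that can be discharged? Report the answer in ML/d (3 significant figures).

4.16 ML/d

Mass balance at complete mixing: C_std·(Q_w + Q_r) = Q_w·C_e + Q_r·C_b.
Rearranging, Q_w = Q_r·(C_std − C_b)/(C_e − C_std) = 0.82·(1.4 − 0.073) / (24 − 1.4) = 0.04815 m³/s.
= 4.16 ML/d.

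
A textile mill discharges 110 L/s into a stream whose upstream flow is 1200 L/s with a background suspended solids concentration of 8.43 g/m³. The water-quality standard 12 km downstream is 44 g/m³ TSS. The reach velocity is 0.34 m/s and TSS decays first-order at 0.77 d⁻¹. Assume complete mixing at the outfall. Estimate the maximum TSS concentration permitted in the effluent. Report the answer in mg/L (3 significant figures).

626 mg/L

110 L/s = 0.11 m³/s.
1200 L/s = 1.2 m³/s.
Travel time to the compliance point: t = 1.2e+04/0.34 = 3.529e+04 s = 0.4085 d; decay factor exp(−0.77·0.4085) = 0.7301.
So the concentration just after mixing may be at most 44/0.7301 = 60.26 mg/L.
Mass balance: 60.26·1.31 = 0.11·Cₑ + 1.2·8.43.
Cₑ = (78.95 − 10.12) / 0.11 = 625.7 mg/L.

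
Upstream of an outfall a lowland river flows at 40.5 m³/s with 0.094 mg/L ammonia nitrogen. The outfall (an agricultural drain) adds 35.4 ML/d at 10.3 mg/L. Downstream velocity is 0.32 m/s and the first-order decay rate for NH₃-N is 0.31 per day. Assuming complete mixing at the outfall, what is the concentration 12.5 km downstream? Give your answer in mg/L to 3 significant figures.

0.171 mg/L

35.4 ML/d = 0.4097 m³/s.
After complete mixing, C₀ = (0.4097·10.3 + 40.5·0.094) / 40.91 = 0.1962 mg/L.
Travel time t = 1.25e+04 m / 0.32 m/s = 3.906e+04 s = 0.4521 d.
C = 0.1962·exp(−0.31·0.4521) = 0.1962·0.8692 = 0.1706 mg/L.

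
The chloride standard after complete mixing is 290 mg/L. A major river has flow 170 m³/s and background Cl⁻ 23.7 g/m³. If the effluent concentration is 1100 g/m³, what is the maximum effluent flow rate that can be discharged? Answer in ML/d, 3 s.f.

4830 ML/d

Mass balance at complete mixing: C_std·(Q_w + Q_r) = Q_w·C_e + Q_r·C_b.
Rearranging, Q_w = Q_r·(C_std − C_b)/(C_e − C_std) = 170·(290 − 23.7) / (1100 − 290) = 55.89 m³/s.
= 4829 ML/d.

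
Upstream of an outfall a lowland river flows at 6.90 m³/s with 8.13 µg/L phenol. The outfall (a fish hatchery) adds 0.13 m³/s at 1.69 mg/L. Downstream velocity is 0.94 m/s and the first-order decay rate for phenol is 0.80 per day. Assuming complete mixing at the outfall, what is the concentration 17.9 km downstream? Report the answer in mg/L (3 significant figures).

0.0329 mg/L

8.13 µg/L = 0.00813 mg/L.
After complete mixing, C₀ = (0.13·1.69 + 6.9·0.00813) / 7.03 = 0.03923 mg/L.
Travel time t = 1.79e+04 m / 0.94 m/s = 1.904e+04 s = 0.2204 d.
C = 0.03923·exp(−0.80·0.2204) = 0.03923·0.8383 = 0.03289 mg/L.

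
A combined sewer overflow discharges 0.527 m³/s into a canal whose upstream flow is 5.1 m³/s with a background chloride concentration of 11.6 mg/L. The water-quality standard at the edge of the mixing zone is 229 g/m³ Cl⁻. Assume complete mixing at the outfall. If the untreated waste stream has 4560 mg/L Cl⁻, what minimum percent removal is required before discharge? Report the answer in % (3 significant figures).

48.8 %

Mass balance: 229·5.627 = 0.527·Cₑ + 5.1·11.6.
Cₑ = (1289 − 59.16) / 0.527 = 2333 mg/L.
Required removal = 1 − 2333/4560 = 48.84 %.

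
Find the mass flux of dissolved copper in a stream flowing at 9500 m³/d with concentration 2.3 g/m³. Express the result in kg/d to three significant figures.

9500 m³/d = 0.11 m³/s.
Mass flux = Q·C = 0.11 m³/s × 2.3 g/m³ = 0.2529 g/s.
= 0.2529 g/s × 86.4 = 21.85 kg/d.

21.8 kg/d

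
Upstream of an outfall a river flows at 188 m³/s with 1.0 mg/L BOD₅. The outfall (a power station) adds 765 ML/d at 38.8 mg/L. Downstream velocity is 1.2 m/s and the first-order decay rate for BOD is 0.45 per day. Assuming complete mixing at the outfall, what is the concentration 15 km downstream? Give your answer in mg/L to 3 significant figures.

2.53 mg/L

765 ML/d = 8.854 m³/s.
After complete mixing, C₀ = (8.854·38.8 + 188·1) / 196.9 = 2.7 mg/L.
Travel time t = 1.5e+04 m / 1.2 m/s = 1.25e+04 s = 0.1447 d.
C = 2.7·exp(−0.45·0.1447) = 2.7·0.937 = 2.53 mg/L.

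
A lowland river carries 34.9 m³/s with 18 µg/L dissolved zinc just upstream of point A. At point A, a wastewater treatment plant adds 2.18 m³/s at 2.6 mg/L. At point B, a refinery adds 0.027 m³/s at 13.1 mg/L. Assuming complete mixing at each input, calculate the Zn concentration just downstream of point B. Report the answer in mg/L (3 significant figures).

18 µg/L = 0.018 mg/L.
After input A: C = (34.9·0.018 + 2.18·2.6) / 37.08 = 0.1698 mg/L.
After input B: C = (37.08·0.1698 + 0.027·13.1) / 37.11 = 0.1792 mg/L.

0.179 mg/L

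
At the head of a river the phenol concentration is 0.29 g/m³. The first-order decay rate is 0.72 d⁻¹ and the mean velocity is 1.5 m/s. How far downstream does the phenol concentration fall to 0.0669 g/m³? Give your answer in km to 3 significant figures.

264 km

From C = C₀·e^(−kt), t = ln(C₀/C)/k = ln(0.29/0.0669)/0.72 = 1.467/0.72 = 2.037 d.
Distance = v·t = 1.5 m/s × 1.76e+05 s = 2.64e+05 m = 264 km.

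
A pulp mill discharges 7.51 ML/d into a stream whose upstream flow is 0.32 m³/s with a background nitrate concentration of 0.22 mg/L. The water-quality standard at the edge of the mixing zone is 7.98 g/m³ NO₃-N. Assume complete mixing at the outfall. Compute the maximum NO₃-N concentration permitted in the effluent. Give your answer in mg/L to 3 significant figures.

7.51 ML/d = 0.08692 m³/s.
Mass balance: 7.98·0.4069 = 0.08692·Cₑ + 0.32·0.22.
Cₑ = (3.247 − 0.0704) / 0.08692 = 36.55 mg/L.

36.5 mg/L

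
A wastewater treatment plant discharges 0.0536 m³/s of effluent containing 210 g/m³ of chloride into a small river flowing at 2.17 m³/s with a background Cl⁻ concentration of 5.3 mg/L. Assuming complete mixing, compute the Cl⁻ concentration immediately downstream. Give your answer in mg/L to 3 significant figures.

Conservation of mass across the mixing zone: C = (0.0536·210 + 2.17·5.3) / (0.0536 + 2.17) = 22.76/2.224 = 10.23 mg/L.

10.2 mg/L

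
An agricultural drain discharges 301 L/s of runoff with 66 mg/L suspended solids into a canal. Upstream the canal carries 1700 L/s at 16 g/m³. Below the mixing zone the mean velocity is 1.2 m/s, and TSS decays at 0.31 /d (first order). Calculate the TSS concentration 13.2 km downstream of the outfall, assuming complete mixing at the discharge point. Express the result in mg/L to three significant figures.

301 L/s = 0.301 m³/s.
1700 L/s = 1.7 m³/s.
After complete mixing, C₀ = (0.301·66 + 1.7·16) / 2.001 = 23.52 mg/L.
Travel time t = 1.32e+04 m / 1.2 m/s = 1.1e+04 s = 0.1273 d.
C = 23.52·exp(−0.31·0.1273) = 23.52·0.9613 = 22.61 mg/L.

22.6 mg/L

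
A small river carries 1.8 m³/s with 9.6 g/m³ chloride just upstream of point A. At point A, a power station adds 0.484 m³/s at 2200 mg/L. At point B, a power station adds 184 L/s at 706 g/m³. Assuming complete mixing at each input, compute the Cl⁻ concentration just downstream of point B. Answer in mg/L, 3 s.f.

491 mg/L

After input A: C = (1.8·9.6 + 0.484·2200) / 2.284 = 473.8 mg/L.
184 L/s = 0.184 m³/s.
After input B: C = (2.284·473.8 + 0.184·706) / 2.468 = 491.1 mg/L.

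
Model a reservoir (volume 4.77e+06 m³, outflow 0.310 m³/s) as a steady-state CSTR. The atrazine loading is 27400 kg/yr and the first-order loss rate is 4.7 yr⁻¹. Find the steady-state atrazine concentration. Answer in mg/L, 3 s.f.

Outflow Q = 0.310 m³/s × 3.156e+07 s/yr = 9.783e+06 m³/yr.
Steady-state CSTR mass balance: W = Q·C + k·V·C, so C = W/(Q + kV).
Q + kV = 9.783e+06 + 4.7·4.77e+06 = 3.22e+07 m³/yr.
C = 27400/3.22e+07 = 0.0008509 kg/m³ = 0.8509 mg/L.

0.851 mg/L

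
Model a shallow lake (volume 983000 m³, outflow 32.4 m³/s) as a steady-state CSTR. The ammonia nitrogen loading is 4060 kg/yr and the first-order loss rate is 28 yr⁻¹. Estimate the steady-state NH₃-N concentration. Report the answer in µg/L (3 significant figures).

3.87 µg/L

Outflow Q = 32.4 m³/s × 3.156e+07 s/yr = 1.022e+09 m³/yr.
Steady-state CSTR mass balance: W = Q·C + k·V·C, so C = W/(Q + kV).
Q + kV = 1.022e+09 + 28·983000 = 1.05e+09 m³/yr.
C = 4060/1.05e+09 = 3.867e-06 kg/m³ = 0.003867 mg/L = 3.867 µg/L.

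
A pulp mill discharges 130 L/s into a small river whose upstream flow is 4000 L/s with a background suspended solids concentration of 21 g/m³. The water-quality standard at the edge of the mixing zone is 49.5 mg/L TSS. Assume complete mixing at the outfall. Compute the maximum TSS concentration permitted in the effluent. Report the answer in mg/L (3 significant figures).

130 L/s = 0.13 m³/s.
4000 L/s = 4 m³/s.
Mass balance: 49.5·4.13 = 0.13·Cₑ + 4·21.
Cₑ = (204.4 − 84) / 0.13 = 926.4 mg/L.

926 mg/L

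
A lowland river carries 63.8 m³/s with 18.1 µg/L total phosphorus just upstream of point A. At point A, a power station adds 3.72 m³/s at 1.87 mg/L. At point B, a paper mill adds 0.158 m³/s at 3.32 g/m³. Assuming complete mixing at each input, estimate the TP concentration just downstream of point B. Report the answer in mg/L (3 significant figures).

18.1 µg/L = 0.0181 mg/L.
After input A: C = (63.8·0.0181 + 3.72·1.87) / 67.52 = 0.1201 mg/L.
After input B: C = (67.52·0.1201 + 0.158·3.32) / 67.68 = 0.1276 mg/L.

0.128 mg/L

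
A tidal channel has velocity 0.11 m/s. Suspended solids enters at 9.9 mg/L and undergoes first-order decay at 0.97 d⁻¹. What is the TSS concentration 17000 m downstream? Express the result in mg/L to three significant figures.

Travel time t = 17000 m / 0.11 m/s = 1.7e+04/0.11 = 1.545e+05 s = 1.789 d.
First-order decay: C = 9.9·exp(−0.97·1.789) = 9.9·0.1764 = 1.746 mg/L.

1.75 mg/L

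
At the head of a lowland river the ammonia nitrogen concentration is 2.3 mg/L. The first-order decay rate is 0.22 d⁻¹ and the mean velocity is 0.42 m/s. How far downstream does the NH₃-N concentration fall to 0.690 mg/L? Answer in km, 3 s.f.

From C = C₀·e^(−kt), t = ln(C₀/C)/k = ln(2.3/0.690)/0.22 = 1.204/0.22 = 5.473 d.
Distance = v·t = 0.42 m/s × 4.728e+05 s = 1.986e+05 m = 198.6 km.

199 km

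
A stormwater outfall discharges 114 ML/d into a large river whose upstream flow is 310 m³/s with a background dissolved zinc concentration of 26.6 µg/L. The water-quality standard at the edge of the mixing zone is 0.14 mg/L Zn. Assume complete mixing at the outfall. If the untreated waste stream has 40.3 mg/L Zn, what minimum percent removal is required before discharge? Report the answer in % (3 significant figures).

114 ML/d = 1.319 m³/s.
26.6 µg/L = 0.0266 mg/L.
Mass balance: 0.14·311.3 = 1.319·Cₑ + 310·0.0266.
Cₑ = (43.58 − 8.246) / 1.319 = 26.78 mg/L.
Required removal = 1 − 26.78/40.3 = 33.54 %.

33.5 %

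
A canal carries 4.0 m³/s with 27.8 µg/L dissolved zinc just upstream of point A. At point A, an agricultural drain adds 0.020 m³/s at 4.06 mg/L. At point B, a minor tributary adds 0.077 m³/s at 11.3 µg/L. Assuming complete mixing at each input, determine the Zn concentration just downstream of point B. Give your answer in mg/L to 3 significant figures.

0.0472 mg/L

27.8 µg/L = 0.0278 mg/L.
After input A: C = (4·0.0278 + 0.02·4.06) / 4.02 = 0.04786 mg/L.
11.3 µg/L = 0.0113 mg/L.
After input B: C = (4.02·0.04786 + 0.077·0.0113) / 4.097 = 0.04717 mg/L.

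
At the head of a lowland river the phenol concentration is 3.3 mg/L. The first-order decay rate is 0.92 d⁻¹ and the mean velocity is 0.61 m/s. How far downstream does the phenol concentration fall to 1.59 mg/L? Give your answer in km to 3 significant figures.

From C = C₀·e^(−kt), t = ln(C₀/C)/k = ln(3.3/1.59)/0.92 = 0.7302/0.92 = 0.7937 d.
Distance = v·t = 0.61 m/s × 6.857e+04 s = 4.183e+04 m = 41.83 km.

41.8 km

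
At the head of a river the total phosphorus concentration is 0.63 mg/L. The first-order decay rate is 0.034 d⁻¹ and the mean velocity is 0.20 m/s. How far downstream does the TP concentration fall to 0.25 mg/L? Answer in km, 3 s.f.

470 km

From C = C₀·e^(−kt), t = ln(C₀/C)/k = ln(0.63/0.25)/0.034 = 0.9243/0.034 = 27.18 d.
Distance = v·t = 0.20 m/s × 2.349e+06 s = 4.697e+05 m = 469.7 km.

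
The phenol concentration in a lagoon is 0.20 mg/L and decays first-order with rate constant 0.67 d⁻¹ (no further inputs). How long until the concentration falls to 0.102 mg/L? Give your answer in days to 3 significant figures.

t = ln(C₀/C)/k = ln(0.20/0.102)/0.67 = 0.6733/0.67 = 1.005 d.

1.00 d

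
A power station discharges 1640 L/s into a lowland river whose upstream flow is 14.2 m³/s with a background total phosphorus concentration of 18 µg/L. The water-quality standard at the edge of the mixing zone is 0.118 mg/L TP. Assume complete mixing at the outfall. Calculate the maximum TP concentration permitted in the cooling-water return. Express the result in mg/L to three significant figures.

1640 L/s = 1.64 m³/s.
18 µg/L = 0.018 mg/L.
Mass balance: 0.118·15.84 = 1.64·Cₑ + 14.2·0.018.
Cₑ = (1.869 − 0.2556) / 1.64 = 0.9839 mg/L.

0.984 mg/L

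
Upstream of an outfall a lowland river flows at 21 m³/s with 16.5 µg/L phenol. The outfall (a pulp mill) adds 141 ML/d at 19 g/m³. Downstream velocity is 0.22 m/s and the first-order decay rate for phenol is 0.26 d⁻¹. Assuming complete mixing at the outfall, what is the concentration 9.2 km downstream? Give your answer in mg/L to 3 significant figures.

141 ML/d = 1.632 m³/s.
16.5 µg/L = 0.0165 mg/L.
After complete mixing, C₀ = (1.632·19 + 21·0.0165) / 22.63 = 1.385 mg/L.
Travel time t = 9200 m / 0.22 m/s = 4.182e+04 s = 0.484 d.
C = 1.385·exp(−0.26·0.484) = 1.385·0.8818 = 1.222 mg/L.

1.22 mg/L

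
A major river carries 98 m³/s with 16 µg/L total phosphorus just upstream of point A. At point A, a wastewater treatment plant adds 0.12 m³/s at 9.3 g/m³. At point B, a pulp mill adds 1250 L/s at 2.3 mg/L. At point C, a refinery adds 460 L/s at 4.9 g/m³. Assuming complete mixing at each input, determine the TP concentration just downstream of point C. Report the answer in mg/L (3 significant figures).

16 µg/L = 0.016 mg/L.
After input A: C = (98·0.016 + 0.12·9.3) / 98.12 = 0.02735 mg/L.
1250 L/s = 1.25 m³/s.
After input B: C = (98.12·0.02735 + 1.25·2.3) / 99.37 = 0.05594 mg/L.
460 L/s = 0.46 m³/s.
After input C: C = (99.37·0.05594 + 0.46·4.9) / 99.83 = 0.07826 mg/L.

0.0783 mg/L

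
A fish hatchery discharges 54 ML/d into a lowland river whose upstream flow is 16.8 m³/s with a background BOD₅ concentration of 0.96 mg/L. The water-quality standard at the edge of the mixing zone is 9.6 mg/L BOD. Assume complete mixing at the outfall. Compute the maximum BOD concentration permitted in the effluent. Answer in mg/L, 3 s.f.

242 mg/L

54 ML/d = 0.625 m³/s.
Mass balance: 9.6·17.43 = 0.625·Cₑ + 16.8·0.96.
Cₑ = (167.3 − 16.13) / 0.625 = 241.8 mg/L.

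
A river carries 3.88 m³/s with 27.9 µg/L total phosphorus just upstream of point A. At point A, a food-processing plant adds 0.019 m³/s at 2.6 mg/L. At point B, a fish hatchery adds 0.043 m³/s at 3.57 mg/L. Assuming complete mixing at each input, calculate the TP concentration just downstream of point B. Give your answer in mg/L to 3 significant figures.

27.9 µg/L = 0.0279 mg/L.
After input A: C = (3.88·0.0279 + 0.019·2.6) / 3.899 = 0.04043 mg/L.
After input B: C = (3.899·0.04043 + 0.043·3.57) / 3.942 = 0.07894 mg/L.

0.0789 mg/L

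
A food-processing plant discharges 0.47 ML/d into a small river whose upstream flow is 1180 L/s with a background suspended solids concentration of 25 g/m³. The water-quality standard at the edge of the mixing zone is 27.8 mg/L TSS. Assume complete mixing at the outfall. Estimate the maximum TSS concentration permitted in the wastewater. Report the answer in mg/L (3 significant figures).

635 mg/L

0.47 ML/d = 0.00544 m³/s.
1180 L/s = 1.18 m³/s.
Mass balance: 27.8·1.185 = 0.00544·Cₑ + 1.18·25.
Cₑ = (32.96 − 29.5) / 0.00544 = 635.2 mg/L.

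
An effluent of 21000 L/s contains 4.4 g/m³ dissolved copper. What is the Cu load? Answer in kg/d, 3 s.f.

7980 kg/d

21000 L/s = 21 m³/s.
Mass flux = Q·C = 21 m³/s × 4.4 g/m³ = 92.4 g/s.
= 92.4 g/s × 86.4 = 7983 kg/d.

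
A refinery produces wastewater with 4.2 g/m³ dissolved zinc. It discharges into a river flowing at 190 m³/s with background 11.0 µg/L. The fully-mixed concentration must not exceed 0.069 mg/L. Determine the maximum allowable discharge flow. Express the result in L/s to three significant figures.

2670 L/s

11.0 µg/L = 0.011 mg/L.
Mass balance at complete mixing: C_std·(Q_w + Q_r) = Q_w·C_e + Q_r·C_b.
Rearranging, Q_w = Q_r·(C_std − C_b)/(C_e − C_std) = 190·(0.069 − 0.011) / (4.2 − 0.069) = 2.668 m³/s.
= 2668 L/s.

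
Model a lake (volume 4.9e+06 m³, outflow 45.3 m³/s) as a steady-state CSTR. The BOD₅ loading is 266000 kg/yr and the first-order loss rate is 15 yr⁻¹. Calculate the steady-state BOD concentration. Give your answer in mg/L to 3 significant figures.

Outflow Q = 45.3 m³/s × 3.156e+07 s/yr = 1.43e+09 m³/yr.
Steady-state CSTR mass balance: W = Q·C + k·V·C, so C = W/(Q + kV).
Q + kV = 1.43e+09 + 15·4.9e+06 = 1.503e+09 m³/yr.
C = 266000/1.503e+09 = 0.000177 kg/m³ = 0.177 mg/L.

0.177 mg/L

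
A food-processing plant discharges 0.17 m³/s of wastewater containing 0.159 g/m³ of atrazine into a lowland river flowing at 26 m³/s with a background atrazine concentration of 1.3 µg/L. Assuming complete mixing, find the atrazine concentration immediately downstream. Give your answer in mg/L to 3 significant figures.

0.00232 mg/L

1.3 µg/L = 0.0013 mg/L.
Flow-weighted mixing gives C = (0.17·0.159 + 26·0.0013) / (0.17 + 26) = 0.06083/26.17 = 0.002324 mg/L.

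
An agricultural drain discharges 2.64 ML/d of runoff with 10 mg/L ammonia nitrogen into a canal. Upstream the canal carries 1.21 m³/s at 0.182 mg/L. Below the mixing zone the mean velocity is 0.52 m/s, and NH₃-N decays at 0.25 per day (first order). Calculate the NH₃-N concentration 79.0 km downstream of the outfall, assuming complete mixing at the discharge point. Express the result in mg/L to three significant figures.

2.64 ML/d = 0.03056 m³/s.
After complete mixing, C₀ = (0.03056·10 + 1.21·0.182) / 1.241 = 0.4238 mg/L.
Travel time t = 7.9e+04 m / 0.52 m/s = 1.519e+05 s = 1.758 d.
C = 0.4238·exp(−0.25·1.758) = 0.4238·0.6443 = 0.2731 mg/L.

0.273 mg/L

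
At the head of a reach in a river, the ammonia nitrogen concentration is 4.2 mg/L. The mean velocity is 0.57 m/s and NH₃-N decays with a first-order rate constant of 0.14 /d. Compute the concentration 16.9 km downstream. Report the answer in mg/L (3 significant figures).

4.00 mg/L

Travel time t = 16.9 km / 0.57 m/s = 1.69e+04/0.57 = 2.965e+04 s = 0.3432 d.
First-order decay: C = 4.2·exp(−0.14·0.3432) = 4.2·0.9531 = 4.003 mg/L.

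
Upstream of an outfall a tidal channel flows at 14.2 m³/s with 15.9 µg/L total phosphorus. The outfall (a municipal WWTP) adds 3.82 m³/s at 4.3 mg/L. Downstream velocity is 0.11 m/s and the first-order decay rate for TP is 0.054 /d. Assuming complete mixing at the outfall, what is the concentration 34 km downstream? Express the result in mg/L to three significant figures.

0.762 mg/L

15.9 µg/L = 0.0159 mg/L.
After complete mixing, C₀ = (3.82·4.3 + 14.2·0.0159) / 18.02 = 0.9241 mg/L.
Travel time t = 3.4e+04 m / 0.11 m/s = 3.091e+05 s = 3.577 d.
C = 0.9241·exp(−0.054·3.577) = 0.9241·0.8243 = 0.7617 mg/L.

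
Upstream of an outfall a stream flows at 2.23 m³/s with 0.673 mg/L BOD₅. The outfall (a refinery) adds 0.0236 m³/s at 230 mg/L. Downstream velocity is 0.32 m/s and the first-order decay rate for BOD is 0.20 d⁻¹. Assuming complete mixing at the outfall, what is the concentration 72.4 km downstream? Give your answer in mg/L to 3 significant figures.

1.82 mg/L

After complete mixing, C₀ = (0.0236·230 + 2.23·0.673) / 2.254 = 3.075 mg/L.
Travel time t = 7.24e+04 m / 0.32 m/s = 2.262e+05 s = 2.619 d.
C = 3.075·exp(−0.20·2.619) = 3.075·0.5923 = 1.821 mg/L.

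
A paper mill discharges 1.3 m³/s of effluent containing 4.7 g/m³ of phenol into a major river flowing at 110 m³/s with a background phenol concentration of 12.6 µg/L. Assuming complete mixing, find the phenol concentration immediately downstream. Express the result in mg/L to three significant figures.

12.6 µg/L = 0.0126 mg/L.
Flow-weighted mixing gives C = (1.3·4.7 + 110·0.0126) / (1.3 + 110) = 7.496/111.3 = 0.06735 mg/L.

0.0673 mg/L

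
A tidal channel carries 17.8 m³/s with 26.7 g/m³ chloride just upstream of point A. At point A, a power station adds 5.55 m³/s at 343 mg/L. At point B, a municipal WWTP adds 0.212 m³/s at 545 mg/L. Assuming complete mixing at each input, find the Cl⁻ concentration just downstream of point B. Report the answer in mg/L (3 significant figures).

After input A: C = (17.8·26.7 + 5.55·343) / 23.35 = 101.9 mg/L.
After input B: C = (23.35·101.9 + 0.212·545) / 23.56 = 105.9 mg/L.

106 mg/L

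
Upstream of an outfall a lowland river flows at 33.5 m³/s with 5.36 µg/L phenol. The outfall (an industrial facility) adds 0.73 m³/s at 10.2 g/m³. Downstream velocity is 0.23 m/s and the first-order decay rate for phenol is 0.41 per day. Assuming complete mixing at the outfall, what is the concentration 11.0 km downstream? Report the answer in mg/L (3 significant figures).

5.36 µg/L = 0.00536 mg/L.
After complete mixing, C₀ = (0.73·10.2 + 33.5·0.00536) / 34.23 = 0.2228 mg/L.
Travel time t = 1.1e+04 m / 0.23 m/s = 4.783e+04 s = 0.5535 d.
C = 0.2228·exp(−0.41·0.5535) = 0.2228·0.797 = 0.1775 mg/L.

0.178 mg/L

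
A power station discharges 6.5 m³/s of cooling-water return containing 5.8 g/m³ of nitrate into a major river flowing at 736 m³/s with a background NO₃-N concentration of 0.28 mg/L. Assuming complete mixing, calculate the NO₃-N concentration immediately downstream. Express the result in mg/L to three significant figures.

By mass balance at complete mixing, C = (6.5·5.8 + 736·0.28) / (6.5 + 736) = 243.8/742.5 = 0.3283 mg/L.

0.328 mg/L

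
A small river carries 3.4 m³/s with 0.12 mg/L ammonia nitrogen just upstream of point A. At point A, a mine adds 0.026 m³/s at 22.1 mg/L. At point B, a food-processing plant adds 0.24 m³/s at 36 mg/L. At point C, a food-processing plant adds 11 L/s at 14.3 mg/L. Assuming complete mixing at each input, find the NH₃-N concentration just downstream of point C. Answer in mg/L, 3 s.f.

2.66 mg/L

After input A: C = (3.4·0.12 + 0.026·22.1) / 3.426 = 0.2868 mg/L.
After input B: C = (3.426·0.2868 + 0.24·36) / 3.666 = 2.625 mg/L.
11 L/s = 0.011 m³/s.
After input C: C = (3.666·2.625 + 0.011·14.3) / 3.677 = 2.66 mg/L.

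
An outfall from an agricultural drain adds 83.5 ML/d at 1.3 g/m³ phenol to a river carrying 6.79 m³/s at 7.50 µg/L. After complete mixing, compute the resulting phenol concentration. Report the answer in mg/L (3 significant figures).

0.169 mg/L

83.5 ML/d = 0.9664 m³/s.
7.50 µg/L = 0.0075 mg/L.
Flow-weighted mixing gives C = (0.9664·1.3 + 6.79·0.0075) / (0.9664 + 6.79) = 1.307/7.756 = 0.1685 mg/L.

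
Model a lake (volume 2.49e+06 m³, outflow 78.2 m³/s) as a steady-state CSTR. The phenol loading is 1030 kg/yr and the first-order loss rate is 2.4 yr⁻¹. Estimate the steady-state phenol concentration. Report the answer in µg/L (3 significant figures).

0.416 µg/L

Outflow Q = 78.2 m³/s × 3.156e+07 s/yr = 2.468e+09 m³/yr.
Steady-state CSTR mass balance: W = Q·C + k·V·C, so C = W/(Q + kV).
Q + kV = 2.468e+09 + 2.4·2.49e+06 = 2.474e+09 m³/yr.
C = 1030/2.474e+09 = 4.164e-07 kg/m³ = 0.0004164 mg/L = 0.4164 µg/L.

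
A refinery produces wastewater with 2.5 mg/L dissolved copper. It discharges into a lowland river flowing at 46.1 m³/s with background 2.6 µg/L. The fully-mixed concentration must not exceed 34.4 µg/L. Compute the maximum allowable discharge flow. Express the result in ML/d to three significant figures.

51.4 ML/d

2.6 µg/L = 0.0026 mg/L.
34.4 µg/L = 0.0344 mg/L.
Mass balance at complete mixing: C_std·(Q_w + Q_r) = Q_w·C_e + Q_r·C_b.
Rearranging, Q_w = Q_r·(C_std − C_b)/(C_e − C_std) = 46.1·(0.0344 − 0.0026) / (2.5 − 0.0344) = 0.5946 m³/s.
= 51.37 ML/d.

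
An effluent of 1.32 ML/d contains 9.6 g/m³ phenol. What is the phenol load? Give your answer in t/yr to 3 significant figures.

1.32 ML/d = 0.01528 m³/s.
Mass flux = Q·C = 0.01528 m³/s × 9.6 g/m³ = 0.1467 g/s.
= 0.1467 g/s × 31.56 = 4.628 t/yr.

4.63 t/yr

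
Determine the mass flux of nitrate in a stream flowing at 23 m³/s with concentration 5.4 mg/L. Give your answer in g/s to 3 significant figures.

124 g/s

Mass flux = Q·C = 23 m³/s × 5.4 g/m³ = 124.2 g/s.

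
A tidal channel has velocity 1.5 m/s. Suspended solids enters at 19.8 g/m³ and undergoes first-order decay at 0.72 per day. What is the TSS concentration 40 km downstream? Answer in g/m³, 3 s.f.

Travel time t = 40 km / 1.5 m/s = 4e+04/1.5 = 2.667e+04 s = 0.3086 d.
First-order decay: C = 19.8·exp(−0.72·0.3086) = 19.8·0.8007 = 15.85 g/m³.

15.9 g/m³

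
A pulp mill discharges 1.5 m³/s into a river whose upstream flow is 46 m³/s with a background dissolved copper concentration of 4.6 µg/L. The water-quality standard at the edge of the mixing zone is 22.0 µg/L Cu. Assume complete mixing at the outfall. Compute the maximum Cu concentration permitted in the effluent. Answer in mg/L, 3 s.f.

0.556 mg/L

4.6 µg/L = 0.0046 mg/L.
22.0 µg/L = 0.022 mg/L.
Mass balance: 0.022·47.5 = 1.5·Cₑ + 46·0.0046.
Cₑ = (1.045 − 0.2116) / 1.5 = 0.5556 mg/L.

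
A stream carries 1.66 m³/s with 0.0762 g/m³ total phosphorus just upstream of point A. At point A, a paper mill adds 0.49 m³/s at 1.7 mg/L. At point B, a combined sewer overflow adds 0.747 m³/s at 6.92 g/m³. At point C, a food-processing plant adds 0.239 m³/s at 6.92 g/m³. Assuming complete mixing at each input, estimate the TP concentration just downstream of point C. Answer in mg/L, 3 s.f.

2.48 mg/L

After input A: C = (1.66·0.0762 + 0.49·1.7) / 2.15 = 0.4463 mg/L.
After input B: C = (2.15·0.4463 + 0.747·6.92) / 2.897 = 2.116 mg/L.
After input C: C = (2.897·2.116 + 0.239·6.92) / 3.136 = 2.482 mg/L.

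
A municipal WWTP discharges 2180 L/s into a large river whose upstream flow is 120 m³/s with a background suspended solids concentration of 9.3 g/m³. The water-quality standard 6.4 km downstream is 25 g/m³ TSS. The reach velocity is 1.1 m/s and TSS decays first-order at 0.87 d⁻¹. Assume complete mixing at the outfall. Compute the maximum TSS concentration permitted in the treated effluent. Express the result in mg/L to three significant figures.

2180 L/s = 2.18 m³/s.
Travel time to the compliance point: t = 6400/1.1 = 5818 s = 0.06734 d; decay factor exp(−0.87·0.06734) = 0.9431.
So the concentration just after mixing may be at most 25/0.9431 = 26.51 mg/L.
Mass balance: 26.51·122.2 = 2.18·Cₑ + 120·9.3.
Cₑ = (3239 − 1116) / 2.18 = 973.8 mg/L.

974 mg/L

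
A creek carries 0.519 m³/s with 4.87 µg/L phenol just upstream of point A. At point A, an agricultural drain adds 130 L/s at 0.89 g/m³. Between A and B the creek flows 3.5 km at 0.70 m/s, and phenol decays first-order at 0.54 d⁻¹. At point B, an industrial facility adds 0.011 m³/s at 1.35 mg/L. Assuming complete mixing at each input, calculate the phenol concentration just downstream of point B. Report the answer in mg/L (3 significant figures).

4.87 µg/L = 0.00487 mg/L.
130 L/s = 0.13 m³/s.
After input A: C = (0.519·0.00487 + 0.13·0.89) / 0.649 = 0.1822 mg/L.
Over the 3.5 km reach to input B (t = 5000 s = 0.05787 d), decay gives C = 0.1822·exp(−0.54·0.05787) = 0.1766 mg/L.
After input B: C = (0.649·0.1766 + 0.011·1.35) / 0.66 = 0.1961 mg/L.

0.196 mg/L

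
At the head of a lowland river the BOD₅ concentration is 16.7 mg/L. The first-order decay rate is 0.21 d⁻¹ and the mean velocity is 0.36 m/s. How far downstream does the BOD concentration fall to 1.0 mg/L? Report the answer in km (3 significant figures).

From C = C₀·e^(−kt), t = ln(C₀/C)/k = ln(16.7/1.0)/0.21 = 2.815/0.21 = 13.41 d.
Distance = v·t = 0.36 m/s × 1.158e+06 s = 4.17e+05 m = 417 km.

417 km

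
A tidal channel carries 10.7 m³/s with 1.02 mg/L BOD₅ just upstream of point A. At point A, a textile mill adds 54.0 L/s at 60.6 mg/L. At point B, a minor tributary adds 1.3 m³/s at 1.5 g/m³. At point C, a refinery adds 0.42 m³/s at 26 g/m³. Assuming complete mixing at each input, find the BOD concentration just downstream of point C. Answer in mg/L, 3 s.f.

2.17 mg/L

54.0 L/s = 0.054 m³/s.
After input A: C = (10.7·1.02 + 0.054·60.6) / 10.75 = 1.319 mg/L.
After input B: C = (10.75·1.319 + 1.3·1.5) / 12.05 = 1.339 mg/L.
After input C: C = (12.05·1.339 + 0.42·26) / 12.47 = 2.169 mg/L.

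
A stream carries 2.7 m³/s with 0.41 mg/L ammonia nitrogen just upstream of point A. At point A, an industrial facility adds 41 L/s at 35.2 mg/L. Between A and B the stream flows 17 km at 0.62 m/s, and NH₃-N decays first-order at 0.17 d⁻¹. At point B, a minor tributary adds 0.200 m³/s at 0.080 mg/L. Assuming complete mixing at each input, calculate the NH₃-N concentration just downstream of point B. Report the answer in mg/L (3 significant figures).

41 L/s = 0.041 m³/s.
After input A: C = (2.7·0.41 + 0.041·35.2) / 2.741 = 0.9304 mg/L.
Over the 17 km reach to input B (t = 2.742e+04 s = 0.3174 d), decay gives C = 0.9304·exp(−0.17·0.3174) = 0.8815 mg/L.
After input B: C = (2.741·0.8815 + 0.2·0.08) / 2.941 = 0.827 mg/L.

0.827 mg/L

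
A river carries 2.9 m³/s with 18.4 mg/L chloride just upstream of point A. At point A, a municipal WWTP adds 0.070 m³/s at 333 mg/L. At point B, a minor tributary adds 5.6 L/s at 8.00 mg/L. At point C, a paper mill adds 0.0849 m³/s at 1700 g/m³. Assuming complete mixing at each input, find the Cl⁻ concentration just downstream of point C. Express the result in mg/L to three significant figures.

After input A: C = (2.9·18.4 + 0.07·333) / 2.97 = 25.81 mg/L.
5.6 L/s = 0.0056 m³/s.
After input B: C = (2.97·25.81 + 0.0056·8) / 2.976 = 25.78 mg/L.
After input C: C = (2.976·25.78 + 0.0849·1700) / 3.06 = 72.23 mg/L.

72.2 mg/L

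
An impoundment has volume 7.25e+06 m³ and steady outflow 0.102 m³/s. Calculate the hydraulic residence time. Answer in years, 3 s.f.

2.25 yr

Q = 0.102 m³/s × 3.156e+07 s/yr = 3.219e+06 m³/yr.
Hydraulic residence time τ = V/Q = 7.25e+06/3.219e+06 = 2.252 yr.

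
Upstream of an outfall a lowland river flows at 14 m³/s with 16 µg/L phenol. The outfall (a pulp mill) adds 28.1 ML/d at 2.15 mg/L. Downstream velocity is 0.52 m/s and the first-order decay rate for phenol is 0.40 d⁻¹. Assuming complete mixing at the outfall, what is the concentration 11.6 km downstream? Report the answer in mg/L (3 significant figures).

0.0581 mg/L

28.1 ML/d = 0.3252 m³/s.
16 µg/L = 0.016 mg/L.
After complete mixing, C₀ = (0.3252·2.15 + 14·0.016) / 14.33 = 0.06445 mg/L.
Travel time t = 1.16e+04 m / 0.52 m/s = 2.231e+04 s = 0.2582 d.
C = 0.06445·exp(−0.40·0.2582) = 0.06445·0.9019 = 0.05813 mg/L.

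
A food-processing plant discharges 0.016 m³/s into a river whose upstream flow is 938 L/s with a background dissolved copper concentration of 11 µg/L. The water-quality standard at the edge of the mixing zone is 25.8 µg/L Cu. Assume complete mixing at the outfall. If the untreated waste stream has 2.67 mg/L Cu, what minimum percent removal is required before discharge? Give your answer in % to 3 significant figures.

938 L/s = 0.938 m³/s.
11 µg/L = 0.011 mg/L.
25.8 µg/L = 0.0258 mg/L.
Mass balance: 0.0258·0.954 = 0.016·Cₑ + 0.938·0.011.
Cₑ = (0.02461 − 0.01032) / 0.016 = 0.8935 mg/L.
Required removal = 1 − 0.8935/2.67 = 66.54 %.

66.5 %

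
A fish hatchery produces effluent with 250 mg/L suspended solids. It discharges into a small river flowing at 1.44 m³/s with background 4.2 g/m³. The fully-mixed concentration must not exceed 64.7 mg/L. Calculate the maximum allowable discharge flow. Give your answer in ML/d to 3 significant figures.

Mass balance at complete mixing: C_std·(Q_w + Q_r) = Q_w·C_e + Q_r·C_b.
Rearranging, Q_w = Q_r·(C_std − C_b)/(C_e − C_std) = 1.44·(64.7 − 4.2) / (250 − 64.7) = 0.4702 m³/s.
= 40.62 ML/d.

40.6 ML/d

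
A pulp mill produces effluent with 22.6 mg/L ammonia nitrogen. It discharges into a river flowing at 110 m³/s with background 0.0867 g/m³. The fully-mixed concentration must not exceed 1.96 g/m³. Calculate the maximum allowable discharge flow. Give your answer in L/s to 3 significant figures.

Mass balance at complete mixing: C_std·(Q_w + Q_r) = Q_w·C_e + Q_r·C_b.
Rearranging, Q_w = Q_r·(C_std − C_b)/(C_e − C_std) = 110·(1.96 − 0.0867) / (22.6 − 1.96) = 9.984 m³/s.
= 9984 L/s.

9980 L/s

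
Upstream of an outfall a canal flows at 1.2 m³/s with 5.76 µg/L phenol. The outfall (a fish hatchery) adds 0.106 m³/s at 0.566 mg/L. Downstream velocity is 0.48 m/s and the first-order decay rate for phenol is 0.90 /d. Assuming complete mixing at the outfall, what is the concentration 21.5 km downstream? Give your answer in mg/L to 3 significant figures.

0.0321 mg/L

5.76 µg/L = 0.00576 mg/L.
After complete mixing, C₀ = (0.106·0.566 + 1.2·0.00576) / 1.306 = 0.05123 mg/L.
Travel time t = 2.15e+04 m / 0.48 m/s = 4.479e+04 s = 0.5184 d.
C = 0.05123·exp(−0.90·0.5184) = 0.05123·0.6271 = 0.03213 mg/L.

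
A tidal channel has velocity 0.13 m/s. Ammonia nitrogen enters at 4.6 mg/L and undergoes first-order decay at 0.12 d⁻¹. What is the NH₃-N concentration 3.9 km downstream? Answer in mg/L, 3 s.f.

4.41 mg/L

Travel time t = 3.9 km / 0.13 m/s = 3900/0.13 = 3e+04 s = 0.3472 d.
First-order decay: C = 4.6·exp(−0.12·0.3472) = 4.6·0.9592 = 4.412 mg/L.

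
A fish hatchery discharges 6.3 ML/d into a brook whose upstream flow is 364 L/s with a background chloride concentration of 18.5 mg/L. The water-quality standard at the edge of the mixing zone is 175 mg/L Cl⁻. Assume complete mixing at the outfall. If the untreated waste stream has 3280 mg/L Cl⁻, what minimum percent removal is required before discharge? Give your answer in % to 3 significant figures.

6.3 ML/d = 0.07292 m³/s.
364 L/s = 0.364 m³/s.
Mass balance: 175·0.4369 = 0.07292·Cₑ + 0.364·18.5.
Cₑ = (76.46 − 6.734) / 0.07292 = 956.2 mg/L.
Required removal = 1 − 956.2/3280 = 70.85 %.

70.8 %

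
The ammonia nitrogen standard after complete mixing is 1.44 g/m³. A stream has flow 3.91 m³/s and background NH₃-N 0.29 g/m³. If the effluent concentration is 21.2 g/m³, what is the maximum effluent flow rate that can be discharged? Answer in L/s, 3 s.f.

Mass balance at complete mixing: C_std·(Q_w + Q_r) = Q_w·C_e + Q_r·C_b.
Rearranging, Q_w = Q_r·(C_std − C_b)/(C_e − C_std) = 3.91·(1.44 − 0.29) / (21.2 − 1.44) = 0.2276 m³/s.
= 227.6 L/s.

228 L/s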